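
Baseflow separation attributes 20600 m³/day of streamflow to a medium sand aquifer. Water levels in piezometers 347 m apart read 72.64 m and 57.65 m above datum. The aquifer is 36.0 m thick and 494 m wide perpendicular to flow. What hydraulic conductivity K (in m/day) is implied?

Cross-sectional area A = 494 × 36.0 = 17784 m².
Hydraulic gradient i = (72.64 − 57.65) / 347 = 14.99 / 347 = 0.04320.
From Q = K·A·i, K = Q / (A·i) = 20600 / (17784 × 0.04320) = 26.81 m/day.

26.8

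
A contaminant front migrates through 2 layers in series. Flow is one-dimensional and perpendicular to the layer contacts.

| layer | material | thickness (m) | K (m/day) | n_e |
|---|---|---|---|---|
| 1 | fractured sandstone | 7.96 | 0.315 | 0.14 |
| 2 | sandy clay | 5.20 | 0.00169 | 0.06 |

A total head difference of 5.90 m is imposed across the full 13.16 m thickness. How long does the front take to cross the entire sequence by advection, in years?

2.05

With flow normal to the layers, continuity requires the same specific discharge q through every layer.
Σ(b_i/K_i) = 7.96/0.315 + 5.20/0.00169 = 3102 d.
q = Δh / Σ(b_i/K_i) = 5.90 / 3102 = 0.001902 m/day.
In each layer the seepage velocity is v_i = q/n_i, so the layer transit time is t_i = b_i·n_i / q:
  layer 1 (fractured sandstone): t_1 = 7.96 × 0.14 / 0.001902 = 585.9 d
  layer 2 (sandy clay): t_2 = 5.20 × 0.06 / 0.001902 = 164.0 d
Total t = Σ t_i = 750.0 days = 2.053 years.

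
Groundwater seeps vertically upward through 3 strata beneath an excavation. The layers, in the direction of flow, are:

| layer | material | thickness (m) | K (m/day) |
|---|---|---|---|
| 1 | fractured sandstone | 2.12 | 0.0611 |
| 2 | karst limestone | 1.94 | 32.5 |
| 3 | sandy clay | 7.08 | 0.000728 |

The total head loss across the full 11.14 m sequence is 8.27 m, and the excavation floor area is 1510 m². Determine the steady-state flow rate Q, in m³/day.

1.28

Flow is perpendicular to layering, so the layers act in series and the equivalent K is the thickness-weighted harmonic mean.
Total thickness L = 2.12 + 1.94 + 7.08 = 11.14 m.
Σ(b_i/K_i) = 2.12/0.0611 + 1.94/32.5 + 7.08/0.000728 = 9760 d.
K_eq = L / Σ(b_i/K_i) = 11.14 / 9760 = 0.001141 m/day.
Q = K_eq · A · (Δh/L) = 0.001141 × 1510 × (8.27/11.14) = 1.279 m³/day.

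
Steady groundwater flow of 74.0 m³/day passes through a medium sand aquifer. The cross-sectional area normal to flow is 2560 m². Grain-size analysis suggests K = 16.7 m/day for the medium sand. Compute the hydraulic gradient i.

0.00173

From Q = K·A·i, i = Q / (K·A) = 74.0 / (16.70 × 2560) = 0.001731.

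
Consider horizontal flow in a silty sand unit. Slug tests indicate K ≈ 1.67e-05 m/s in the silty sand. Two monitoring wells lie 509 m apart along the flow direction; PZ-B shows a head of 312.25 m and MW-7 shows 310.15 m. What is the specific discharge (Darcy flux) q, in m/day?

Convert K: 1.67e-05 m/s × 86400 = 1.443 m/day.
Hydraulic gradient i = (312.25 − 310.15) / 509 = 2.1 / 509 = 0.004126.
Specific discharge q = K · i = 1.443 × 0.004126 = 0.005953 m/day.

0.00595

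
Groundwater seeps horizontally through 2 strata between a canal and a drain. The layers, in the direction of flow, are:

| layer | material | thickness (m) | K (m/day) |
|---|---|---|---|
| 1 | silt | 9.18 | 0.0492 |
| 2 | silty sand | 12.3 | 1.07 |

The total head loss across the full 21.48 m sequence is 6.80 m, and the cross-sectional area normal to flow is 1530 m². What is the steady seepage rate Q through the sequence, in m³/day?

52.5

Flow is perpendicular to layering, so the layers act in series and the equivalent K is the thickness-weighted harmonic mean.
Total thickness L = 9.18 + 12.3 = 21.48 m.
Σ(b_i/K_i) = 9.18/0.0492 + 12.3/1.07 = 198.1 d.
K_eq = L / Σ(b_i/K_i) = 21.48 / 198.1 = 0.1084 m/day.
Q = K_eq · A · (Δh/L) = 0.1084 × 1530 × (6.80/21.48) = 52.52 m³/day.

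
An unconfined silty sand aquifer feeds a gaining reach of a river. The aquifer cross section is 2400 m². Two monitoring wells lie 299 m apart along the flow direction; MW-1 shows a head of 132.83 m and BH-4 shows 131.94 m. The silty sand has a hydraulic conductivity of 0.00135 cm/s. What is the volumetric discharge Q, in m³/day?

Convert K: 0.00135 cm/s × 864 = 1.166 m/day.
Hydraulic gradient i = (132.83 − 131.94) / 299 = 0.89 / 299 = 0.002977.
Darcy's law: Q = K · A · i = 1.166 × 2400 × 0.002977 = 8.333 m³/day.

8.33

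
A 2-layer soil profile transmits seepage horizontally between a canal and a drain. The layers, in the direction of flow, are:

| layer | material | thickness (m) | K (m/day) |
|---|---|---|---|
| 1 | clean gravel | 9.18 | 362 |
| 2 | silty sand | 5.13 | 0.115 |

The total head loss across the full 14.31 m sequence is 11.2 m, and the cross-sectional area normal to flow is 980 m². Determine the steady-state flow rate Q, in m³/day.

Flow is perpendicular to layering, so the layers act in series and the equivalent K is the thickness-weighted harmonic mean.
Total thickness L = 9.18 + 5.13 = 14.31 m.
Σ(b_i/K_i) = 9.18/362 + 5.13/0.115 = 44.63 d.
K_eq = L / Σ(b_i/K_i) = 14.31 / 44.63 = 0.3206 m/day.
Q = K_eq · A · (Δh/L) = 0.3206 × 980 × (11.2/14.31) = 245.9 m³/day.

246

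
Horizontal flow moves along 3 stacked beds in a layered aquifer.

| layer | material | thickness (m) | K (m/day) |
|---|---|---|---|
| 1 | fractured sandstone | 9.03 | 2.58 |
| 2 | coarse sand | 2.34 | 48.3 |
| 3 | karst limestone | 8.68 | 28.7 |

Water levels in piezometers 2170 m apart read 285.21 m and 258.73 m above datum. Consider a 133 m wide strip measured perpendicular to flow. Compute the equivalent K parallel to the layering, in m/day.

Flow is parallel to layering, so each bed carries its own Darcy discharge and the transmissivities add.
Σ(K_i·b_i) = 2.58×9.03 + 48.3×2.34 + 28.7×8.68 = 385.4 m²/day.
Total thickness b = 20.05 m, so K_eq = Σ(K_i·b_i)/b = 19.22 m/day.

19.2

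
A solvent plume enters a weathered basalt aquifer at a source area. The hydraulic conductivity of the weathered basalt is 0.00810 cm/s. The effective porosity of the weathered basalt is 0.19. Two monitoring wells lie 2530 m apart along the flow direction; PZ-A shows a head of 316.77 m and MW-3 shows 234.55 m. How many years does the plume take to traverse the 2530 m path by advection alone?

5.79

Convert K: 0.00810 cm/s × 864 = 6.998 m/day.
Hydraulic gradient i = (316.77 − 234.55) / 2530 = 82.22 / 2530 = 0.03250.
Darcy flux q = K · i = 6.998 × 0.03250 = 0.2274 m/day.
Seepage velocity v = q / n_e = 0.2274 / 0.19 = 1.197 m/day.
Travel time t = L / v = 2530 / 1.197 = 2114 days = 5.787 years.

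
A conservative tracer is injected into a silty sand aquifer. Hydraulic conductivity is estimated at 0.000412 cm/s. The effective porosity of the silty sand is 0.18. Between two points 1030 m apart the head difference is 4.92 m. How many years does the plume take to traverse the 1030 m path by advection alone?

Convert K: 0.000412 cm/s × 864 = 0.3560 m/day.
Hydraulic gradient i = Δh / L = 4.92 / 1030 = 0.004777.
Darcy flux q = K · i = 0.3560 × 0.004777 = 0.001700 m/day.
Seepage velocity v = q / n_e = 0.001700 / 0.18 = 0.009446 m/day.
Travel time t = L / v = 1030 / 0.009446 = 1.090e+05 days = 298.5 years.

299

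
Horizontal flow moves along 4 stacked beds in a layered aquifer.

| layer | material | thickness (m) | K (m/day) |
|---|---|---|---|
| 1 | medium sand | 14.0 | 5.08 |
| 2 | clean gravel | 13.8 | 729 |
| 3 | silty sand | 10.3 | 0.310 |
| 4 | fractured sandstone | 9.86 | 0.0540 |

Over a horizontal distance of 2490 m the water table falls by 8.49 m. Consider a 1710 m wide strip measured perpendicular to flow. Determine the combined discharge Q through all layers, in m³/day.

Flow is parallel to layering, so each bed carries its own Darcy discharge and the transmissivities add.
Σ(K_i·b_i) = 5.08×14.0 + 729×13.8 + 0.310×10.3 + 0.0540×9.86 = 10135 m²/day.
Hydraulic gradient i = Δh / L = 8.49 / 2490 = 0.003410.
Q = Σ(K_i·b_i) · W · i = 10135 × 1710 × 0.003410 = 59092 m³/day.

59100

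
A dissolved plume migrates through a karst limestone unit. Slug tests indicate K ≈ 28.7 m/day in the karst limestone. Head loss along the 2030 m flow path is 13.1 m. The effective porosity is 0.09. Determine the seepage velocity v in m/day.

Hydraulic gradient i = Δh / L = 13.1 / 2030 = 0.006453.
Darcy flux q = K · i = 28.70 × 0.006453 = 0.1852 m/day.
Seepage velocity v = q / n_e = 0.1852 / 0.09 = 2.058 m/day.

2.06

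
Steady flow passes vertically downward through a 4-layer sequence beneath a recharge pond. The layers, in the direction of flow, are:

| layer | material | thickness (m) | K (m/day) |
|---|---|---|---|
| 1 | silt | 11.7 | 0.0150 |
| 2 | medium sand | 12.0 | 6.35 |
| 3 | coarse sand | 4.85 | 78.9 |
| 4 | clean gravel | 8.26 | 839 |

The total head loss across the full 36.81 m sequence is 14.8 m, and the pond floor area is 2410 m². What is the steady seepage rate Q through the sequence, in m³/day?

45.6

Flow is perpendicular to layering, so the layers act in series and the equivalent K is the thickness-weighted harmonic mean.
Total thickness L = 11.7 + 12.0 + 4.85 + 8.26 = 36.81 m.
Σ(b_i/K_i) = 11.7/0.0150 + 12.0/6.35 + 4.85/78.9 + 8.26/839 = 782.0 d.
K_eq = L / Σ(b_i/K_i) = 36.81 / 782.0 = 0.04707 m/day.
Q = K_eq · A · (Δh/L) = 0.04707 × 2410 × (14.8/36.81) = 45.61 m³/day.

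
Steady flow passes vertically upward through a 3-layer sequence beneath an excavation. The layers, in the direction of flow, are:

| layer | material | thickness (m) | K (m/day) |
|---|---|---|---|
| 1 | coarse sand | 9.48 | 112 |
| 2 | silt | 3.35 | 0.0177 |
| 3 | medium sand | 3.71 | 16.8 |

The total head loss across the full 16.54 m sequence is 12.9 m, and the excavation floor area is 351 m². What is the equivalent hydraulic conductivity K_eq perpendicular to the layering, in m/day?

Flow is perpendicular to layering, so the layers act in series and the equivalent K is the thickness-weighted harmonic mean.
Total thickness L = 9.48 + 3.35 + 3.71 = 16.54 m.
Σ(b_i/K_i) = 9.48/112 + 3.35/0.0177 + 3.71/16.8 = 189.6 d.
K_eq = L / Σ(b_i/K_i) = 16.54 / 189.6 = 0.08725 m/day.

0.0872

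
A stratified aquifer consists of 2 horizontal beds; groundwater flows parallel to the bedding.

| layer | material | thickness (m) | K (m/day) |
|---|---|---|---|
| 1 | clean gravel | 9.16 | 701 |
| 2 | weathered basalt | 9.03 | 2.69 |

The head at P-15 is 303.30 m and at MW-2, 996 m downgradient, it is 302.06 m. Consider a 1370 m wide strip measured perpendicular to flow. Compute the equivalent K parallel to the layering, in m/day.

354

Flow is parallel to layering, so each bed carries its own Darcy discharge and the transmissivities add.
Σ(K_i·b_i) = 701×9.16 + 2.69×9.03 = 6445 m²/day.
Total thickness b = 18.19 m, so K_eq = Σ(K_i·b_i)/b = 354.3 m/day.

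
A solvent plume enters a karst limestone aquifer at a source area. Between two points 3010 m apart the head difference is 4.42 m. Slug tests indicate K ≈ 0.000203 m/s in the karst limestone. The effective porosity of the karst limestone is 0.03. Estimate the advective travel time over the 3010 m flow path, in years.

9.60

Convert K: 0.000203 m/s × 86400 = 17.54 m/day.
Hydraulic gradient i = Δh / L = 4.42 / 3010 = 0.001468.
Darcy flux q = K · i = 17.54 × 0.001468 = 0.02576 m/day.
Seepage velocity v = q / n_e = 0.02576 / 0.03 = 0.8585 m/day.
Travel time t = L / v = 3010 / 0.8585 = 3506 days = 9.599 years.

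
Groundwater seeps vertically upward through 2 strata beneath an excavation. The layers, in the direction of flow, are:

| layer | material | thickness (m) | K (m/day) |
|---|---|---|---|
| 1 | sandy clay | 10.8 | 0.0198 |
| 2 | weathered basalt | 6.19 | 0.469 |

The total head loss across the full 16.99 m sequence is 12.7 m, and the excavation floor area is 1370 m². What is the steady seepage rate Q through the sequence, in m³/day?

Flow is perpendicular to layering, so the layers act in series and the equivalent K is the thickness-weighted harmonic mean.
Total thickness L = 10.8 + 6.19 = 16.99 m.
Σ(b_i/K_i) = 10.8/0.0198 + 6.19/0.469 = 558.7 d.
K_eq = L / Σ(b_i/K_i) = 16.99 / 558.7 = 0.03041 m/day.
Q = K_eq · A · (Δh/L) = 0.03041 × 1370 × (12.7/16.99) = 31.14 m³/day.

31.1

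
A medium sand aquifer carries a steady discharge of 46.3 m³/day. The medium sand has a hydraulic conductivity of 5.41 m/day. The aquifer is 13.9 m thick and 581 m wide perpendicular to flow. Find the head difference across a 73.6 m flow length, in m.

0.0780

Cross-sectional area A = 581 × 13.9 = 8076 m².
From Q = K·A·i, i = Q / (K·A) = 46.3 / (5.410 × 8076) = 0.001060.
Head loss Δh = i · L = 0.001060 × 73.6 = 0.07800 m.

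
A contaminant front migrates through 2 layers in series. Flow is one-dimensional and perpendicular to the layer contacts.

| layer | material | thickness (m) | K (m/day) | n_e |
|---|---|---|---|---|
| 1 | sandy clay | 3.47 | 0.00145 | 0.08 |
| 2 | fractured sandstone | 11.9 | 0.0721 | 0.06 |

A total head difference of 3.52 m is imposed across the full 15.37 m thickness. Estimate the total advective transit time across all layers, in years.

With flow normal to the layers, continuity requires the same specific discharge q through every layer.
Σ(b_i/K_i) = 3.47/0.00145 + 11.9/0.0721 = 2558 d.
q = Δh / Σ(b_i/K_i) = 3.52 / 2558 = 0.001376 m/day.
In each layer the seepage velocity is v_i = q/n_i, so the layer transit time is t_i = b_i·n_i / q:
  layer 1 (sandy clay): t_1 = 3.47 × 0.08 / 0.001376 = 201.7 d
  layer 2 (fractured sandstone): t_2 = 11.9 × 0.06 / 0.001376 = 518.9 d
Total t = Σ t_i = 720.6 days = 1.973 years.

1.97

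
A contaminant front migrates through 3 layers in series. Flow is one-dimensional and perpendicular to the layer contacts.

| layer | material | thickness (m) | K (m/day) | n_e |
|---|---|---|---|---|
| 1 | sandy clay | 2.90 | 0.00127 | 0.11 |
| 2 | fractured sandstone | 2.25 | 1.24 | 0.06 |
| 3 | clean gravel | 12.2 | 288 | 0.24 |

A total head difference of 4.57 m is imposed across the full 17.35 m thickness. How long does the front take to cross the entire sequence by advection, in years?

With flow normal to the layers, continuity requires the same specific discharge q through every layer.
Σ(b_i/K_i) = 2.90/0.00127 + 2.25/1.24 + 12.2/288 = 2285 d.
q = Δh / Σ(b_i/K_i) = 4.57 / 2285 = 0.002000 m/day.
In each layer the seepage velocity is v_i = q/n_i, so the layer transit time is t_i = b_i·n_i / q:
  layer 1 (sandy clay): t_1 = 2.90 × 0.11 / 0.002000 = 159.5 d
  layer 2 (fractured sandstone): t_2 = 2.25 × 0.06 / 0.002000 = 67.51 d
  layer 3 (clean gravel): t_3 = 12.2 × 0.24 / 0.002000 = 1464 d
Total t = Σ t_i = 1691 days = 4.630 years.

4.63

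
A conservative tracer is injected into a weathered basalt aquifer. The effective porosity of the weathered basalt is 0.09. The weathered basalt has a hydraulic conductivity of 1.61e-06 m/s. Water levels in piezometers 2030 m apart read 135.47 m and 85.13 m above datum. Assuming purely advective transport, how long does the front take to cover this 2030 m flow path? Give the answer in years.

145

Convert K: 1.61e-06 m/s × 86400 = 0.1391 m/day.
Hydraulic gradient i = (135.47 − 85.13) / 2030 = 50.34 / 2030 = 0.02480.
Darcy flux q = K · i = 0.1391 × 0.02480 = 0.003450 m/day.
Seepage velocity v = q / n_e = 0.003450 / 0.09 = 0.03833 m/day.
Travel time t = L / v = 2030 / 0.03833 = 52964 days = 145.0 years.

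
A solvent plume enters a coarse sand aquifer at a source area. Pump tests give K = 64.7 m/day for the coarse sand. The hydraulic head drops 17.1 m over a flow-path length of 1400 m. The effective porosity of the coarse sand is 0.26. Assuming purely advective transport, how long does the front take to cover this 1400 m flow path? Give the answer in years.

1.26

Hydraulic gradient i = Δh / L = 17.1 / 1400 = 0.01221.
Darcy flux q = K · i = 64.70 × 0.01221 = 0.7903 m/day.
Seepage velocity v = q / n_e = 0.7903 / 0.26 = 3.039 m/day.
Travel time t = L / v = 1400 / 3.039 = 460.6 days = 1.261 years.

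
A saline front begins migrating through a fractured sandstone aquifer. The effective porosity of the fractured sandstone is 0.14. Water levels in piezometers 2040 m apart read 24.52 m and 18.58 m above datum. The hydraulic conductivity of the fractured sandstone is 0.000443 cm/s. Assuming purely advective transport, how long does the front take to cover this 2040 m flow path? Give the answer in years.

702

Convert K: 0.000443 cm/s × 864 = 0.3828 m/day.
Hydraulic gradient i = (24.52 − 18.58) / 2040 = 5.94 / 2040 = 0.002912.
Darcy flux q = K · i = 0.3828 × 0.002912 = 0.001114 m/day.
Seepage velocity v = q / n_e = 0.001114 / 0.14 = 0.007961 m/day.
Travel time t = L / v = 2040 / 0.007961 = 2.563e+05 days = 701.6 years.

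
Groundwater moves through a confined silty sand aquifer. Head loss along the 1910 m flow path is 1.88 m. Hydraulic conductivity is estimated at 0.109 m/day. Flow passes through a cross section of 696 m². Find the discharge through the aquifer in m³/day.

0.0747

Hydraulic gradient i = Δh / L = 1.88 / 1910 = 0.0009843.
Darcy's law: Q = K · A · i = 0.1090 × 696.0 × 0.0009843 = 0.07467 m³/day.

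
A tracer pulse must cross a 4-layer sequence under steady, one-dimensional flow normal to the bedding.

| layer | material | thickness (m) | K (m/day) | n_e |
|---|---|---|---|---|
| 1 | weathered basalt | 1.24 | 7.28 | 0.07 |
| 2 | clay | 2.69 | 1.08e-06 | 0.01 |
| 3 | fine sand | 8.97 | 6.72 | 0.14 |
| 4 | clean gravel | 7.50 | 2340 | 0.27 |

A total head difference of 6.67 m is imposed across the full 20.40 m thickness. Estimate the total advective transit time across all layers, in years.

3470

With flow normal to the layers, continuity requires the same specific discharge q through every layer.
Σ(b_i/K_i) = 1.24/7.28 + 2.69/1.08e-06 + 8.97/6.72 + 7.50/2340 = 2.491e+06 d.
q = Δh / Σ(b_i/K_i) = 6.67 / 2.491e+06 = 2.678e-06 m/day.
In each layer the seepage velocity is v_i = q/n_i, so the layer transit time is t_i = b_i·n_i / q:
  layer 1 (weathered basalt): t_1 = 1.24 × 0.07 / 2.678e-06 = 32413 d
  layer 2 (clay): t_2 = 2.69 × 0.01 / 2.678e-06 = 10045 d
  layer 3 (fine sand): t_3 = 8.97 × 0.14 / 2.678e-06 = 4.689e+05 d
  layer 4 (clean gravel): t_4 = 7.50 × 0.27 / 2.678e-06 = 7.562e+05 d
Total t = Σ t_i = 1.268e+06 days = 3470 years.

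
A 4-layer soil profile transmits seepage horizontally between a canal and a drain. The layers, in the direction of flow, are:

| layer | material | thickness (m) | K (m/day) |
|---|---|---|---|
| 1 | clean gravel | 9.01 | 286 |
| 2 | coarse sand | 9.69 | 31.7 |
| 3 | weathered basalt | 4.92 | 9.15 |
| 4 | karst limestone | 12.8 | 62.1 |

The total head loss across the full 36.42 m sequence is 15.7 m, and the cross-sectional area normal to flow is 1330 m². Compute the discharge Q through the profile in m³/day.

Flow is perpendicular to layering, so the layers act in series and the equivalent K is the thickness-weighted harmonic mean.
Total thickness L = 9.01 + 9.69 + 4.92 + 12.8 = 36.42 m.
Σ(b_i/K_i) = 9.01/286 + 9.69/31.7 + 4.92/9.15 + 12.8/62.1 = 1.081 d.
K_eq = L / Σ(b_i/K_i) = 36.42 / 1.081 = 33.69 m/day.
Q = K_eq · A · (Δh/L) = 33.69 × 1330 × (15.7/36.42) = 19316 m³/day.

19300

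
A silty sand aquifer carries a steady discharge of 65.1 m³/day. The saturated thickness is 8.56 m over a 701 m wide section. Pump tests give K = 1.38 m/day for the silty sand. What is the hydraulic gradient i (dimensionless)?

0.00786

Cross-sectional area A = 701 × 8.56 = 6001 m².
From Q = K·A·i, i = Q / (K·A) = 65.1 / (1.380 × 6001) = 0.007862.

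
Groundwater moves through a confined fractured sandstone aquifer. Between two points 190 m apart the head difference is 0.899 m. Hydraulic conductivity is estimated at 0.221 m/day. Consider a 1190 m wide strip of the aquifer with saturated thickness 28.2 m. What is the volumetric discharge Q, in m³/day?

35.1

Cross-sectional area A = 1190 × 28.2 = 33558 m².
Hydraulic gradient i = Δh / L = 0.899 / 190 = 0.004732.
Darcy's law: Q = K · A · i = 0.2210 × 33558 × 0.004732 = 35.09 m³/day.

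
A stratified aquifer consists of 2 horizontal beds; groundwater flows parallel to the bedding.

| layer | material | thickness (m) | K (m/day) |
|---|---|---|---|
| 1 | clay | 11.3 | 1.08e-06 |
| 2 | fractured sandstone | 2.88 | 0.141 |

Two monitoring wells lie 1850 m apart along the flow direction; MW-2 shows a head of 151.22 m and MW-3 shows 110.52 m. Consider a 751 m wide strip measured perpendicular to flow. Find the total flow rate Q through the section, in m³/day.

Flow is parallel to layering, so each bed carries its own Darcy discharge and the transmissivities add.
Σ(K_i·b_i) = 1.08e-06×11.3 + 0.141×2.88 = 0.4061 m²/day.
Hydraulic gradient i = (151.22 − 110.52) / 1850 = 40.7 / 1850 = 0.02200.
Q = Σ(K_i·b_i) · W · i = 0.4061 × 751 × 0.02200 = 6.709 m³/day.

6.71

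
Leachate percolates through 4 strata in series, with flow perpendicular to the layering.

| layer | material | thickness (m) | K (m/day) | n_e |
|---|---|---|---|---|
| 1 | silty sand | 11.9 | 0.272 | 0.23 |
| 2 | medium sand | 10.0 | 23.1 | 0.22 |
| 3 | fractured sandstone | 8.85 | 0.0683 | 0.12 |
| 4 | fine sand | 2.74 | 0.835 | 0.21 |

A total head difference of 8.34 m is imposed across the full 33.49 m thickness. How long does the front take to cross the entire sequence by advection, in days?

140

With flow normal to the layers, continuity requires the same specific discharge q through every layer.
Σ(b_i/K_i) = 11.9/0.272 + 10.0/23.1 + 8.85/0.0683 + 2.74/0.835 = 177.0 d.
q = Δh / Σ(b_i/K_i) = 8.34 / 177.0 = 0.04711 m/day.
In each layer the seepage velocity is v_i = q/n_i, so the layer transit time is t_i = b_i·n_i / q:
  layer 1 (silty sand): t_1 = 11.9 × 0.23 / 0.04711 = 58.10 d
  layer 2 (medium sand): t_2 = 10.0 × 0.22 / 0.04711 = 46.70 d
  layer 3 (fractured sandstone): t_3 = 8.85 × 0.12 / 0.04711 = 22.54 d
  layer 4 (fine sand): t_4 = 2.74 × 0.21 / 0.04711 = 12.21 d
Total t = Σ t_i = 139.6 days.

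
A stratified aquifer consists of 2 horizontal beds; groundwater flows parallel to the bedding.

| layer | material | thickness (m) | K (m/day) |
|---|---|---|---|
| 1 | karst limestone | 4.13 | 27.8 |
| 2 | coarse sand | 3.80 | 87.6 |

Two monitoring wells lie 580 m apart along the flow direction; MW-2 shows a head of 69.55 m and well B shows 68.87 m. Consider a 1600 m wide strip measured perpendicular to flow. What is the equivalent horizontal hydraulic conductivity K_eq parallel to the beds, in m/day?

Flow is parallel to layering, so each bed carries its own Darcy discharge and the transmissivities add.
Σ(K_i·b_i) = 27.8×4.13 + 87.6×3.80 = 447.7 m²/day.
Total thickness b = 7.930 m, so K_eq = Σ(K_i·b_i)/b = 56.46 m/day.

56.5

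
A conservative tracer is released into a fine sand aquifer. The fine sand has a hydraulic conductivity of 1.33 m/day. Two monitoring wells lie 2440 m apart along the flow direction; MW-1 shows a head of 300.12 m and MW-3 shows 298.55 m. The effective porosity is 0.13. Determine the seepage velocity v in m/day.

0.00658

Hydraulic gradient i = (300.12 − 298.55) / 2440 = 1.57 / 2440 = 0.0006434.
Darcy flux q = K · i = 1.330 × 0.0006434 = 0.0008558 m/day.
Seepage velocity v = q / n_e = 0.0008558 / 0.13 = 0.006583 m/day.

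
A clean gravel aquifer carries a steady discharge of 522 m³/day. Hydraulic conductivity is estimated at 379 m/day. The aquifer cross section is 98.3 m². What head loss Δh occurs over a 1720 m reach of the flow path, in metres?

24.1

From Q = K·A·i, i = Q / (K·A) = 522 / (379.0 × 98.30) = 0.01401.
Head loss Δh = i · L = 0.01401 × 1720 = 24.10 m.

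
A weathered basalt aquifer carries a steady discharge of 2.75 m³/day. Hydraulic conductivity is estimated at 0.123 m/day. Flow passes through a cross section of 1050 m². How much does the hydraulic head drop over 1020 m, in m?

21.7

From Q = K·A·i, i = Q / (K·A) = 2.75 / (0.1230 × 1050) = 0.02129.
Head loss Δh = i · L = 0.02129 × 1020 = 21.72 m.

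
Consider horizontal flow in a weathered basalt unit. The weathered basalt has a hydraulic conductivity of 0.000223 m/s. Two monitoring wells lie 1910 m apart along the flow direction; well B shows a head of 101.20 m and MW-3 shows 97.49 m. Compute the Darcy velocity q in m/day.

Convert K: 0.000223 m/s × 86400 = 19.27 m/day.
Hydraulic gradient i = (101.20 − 97.49) / 1910 = 3.71 / 1910 = 0.001942.
Specific discharge q = K · i = 19.27 × 0.001942 = 0.03742 m/day.

0.0374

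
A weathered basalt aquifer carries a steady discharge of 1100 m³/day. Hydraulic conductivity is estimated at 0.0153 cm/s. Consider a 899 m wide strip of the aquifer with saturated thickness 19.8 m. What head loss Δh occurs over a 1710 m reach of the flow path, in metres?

7.99

Convert K: 0.0153 cm/s × 864 = 13.22 m/day.
Cross-sectional area A = 899 × 19.8 = 17800 m².
From Q = K·A·i, i = Q / (K·A) = 1100 / (13.22 × 17800) = 0.004675.
Head loss Δh = i · L = 0.004675 × 1710 = 7.994 m.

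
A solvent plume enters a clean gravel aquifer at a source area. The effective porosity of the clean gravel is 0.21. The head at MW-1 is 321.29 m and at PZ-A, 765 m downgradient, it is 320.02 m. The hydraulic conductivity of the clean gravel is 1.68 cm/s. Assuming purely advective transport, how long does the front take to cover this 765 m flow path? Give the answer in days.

66.7

Convert K: 1.68 cm/s × 864 = 1452 m/day.
Hydraulic gradient i = (321.29 − 320.02) / 765 = 1.27 / 765 = 0.001660.
Darcy flux q = K · i = 1452 × 0.001660 = 2.410 m/day.
Seepage velocity v = q / n_e = 2.410 / 0.21 = 11.47 m/day.
Travel time t = L / v = 765 / 11.47 = 66.67 days.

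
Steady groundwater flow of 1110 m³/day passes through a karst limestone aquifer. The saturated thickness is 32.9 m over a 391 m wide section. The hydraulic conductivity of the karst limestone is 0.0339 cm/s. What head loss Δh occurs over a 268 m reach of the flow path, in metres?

Convert K: 0.0339 cm/s × 864 = 29.29 m/day.
Cross-sectional area A = 391 × 32.9 = 12864 m².
From Q = K·A·i, i = Q / (K·A) = 1110 / (29.29 × 12864) = 0.002946.
Head loss Δh = i · L = 0.002946 × 268 = 0.7895 m.

0.790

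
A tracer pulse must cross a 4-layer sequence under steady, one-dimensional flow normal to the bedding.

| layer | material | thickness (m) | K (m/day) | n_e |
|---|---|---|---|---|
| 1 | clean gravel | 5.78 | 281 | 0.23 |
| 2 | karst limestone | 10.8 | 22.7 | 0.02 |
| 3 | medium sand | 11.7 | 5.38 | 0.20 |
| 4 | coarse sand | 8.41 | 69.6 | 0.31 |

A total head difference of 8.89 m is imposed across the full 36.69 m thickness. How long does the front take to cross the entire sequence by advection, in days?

With flow normal to the layers, continuity requires the same specific discharge q through every layer.
Σ(b_i/K_i) = 5.78/281 + 10.8/22.7 + 11.7/5.38 + 8.41/69.6 = 2.792 d.
q = Δh / Σ(b_i/K_i) = 8.89 / 2.792 = 3.184 m/day.
In each layer the seepage velocity is v_i = q/n_i, so the layer transit time is t_i = b_i·n_i / q:
  layer 1 (clean gravel): t_1 = 5.78 × 0.23 / 3.184 = 0.4175 d
  layer 2 (karst limestone): t_2 = 10.8 × 0.02 / 3.184 = 0.06783 d
  layer 3 (medium sand): t_3 = 11.7 × 0.20 / 3.184 = 0.7349 d
  layer 4 (coarse sand): t_4 = 8.41 × 0.31 / 3.184 = 0.8188 d
Total t = Σ t_i = 2.039 days.

2.04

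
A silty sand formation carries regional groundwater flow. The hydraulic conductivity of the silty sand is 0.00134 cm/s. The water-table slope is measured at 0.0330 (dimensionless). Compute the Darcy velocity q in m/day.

Convert K: 0.00134 cm/s × 864 = 1.158 m/day.
Hydraulic gradient i = 0.0330.
Specific discharge q = K · i = 1.158 × 0.03300 = 0.03821 m/day.

0.0382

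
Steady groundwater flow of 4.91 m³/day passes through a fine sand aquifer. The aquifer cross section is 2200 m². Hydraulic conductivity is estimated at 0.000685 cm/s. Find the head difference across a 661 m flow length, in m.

2.49

Convert K: 0.000685 cm/s × 864 = 0.5918 m/day.
From Q = K·A·i, i = Q / (K·A) = 4.91 / (0.5918 × 2200) = 0.003771.
Head loss Δh = i · L = 0.003771 × 661 = 2.493 m.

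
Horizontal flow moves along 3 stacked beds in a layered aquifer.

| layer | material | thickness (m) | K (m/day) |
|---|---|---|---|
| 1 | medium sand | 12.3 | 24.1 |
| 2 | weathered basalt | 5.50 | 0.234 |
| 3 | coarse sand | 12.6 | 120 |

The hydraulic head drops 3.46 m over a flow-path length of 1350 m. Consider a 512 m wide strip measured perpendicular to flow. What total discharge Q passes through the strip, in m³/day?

Flow is parallel to layering, so each bed carries its own Darcy discharge and the transmissivities add.
Σ(K_i·b_i) = 24.1×12.3 + 0.234×5.50 + 120×12.6 = 1810 m²/day.
Hydraulic gradient i = Δh / L = 3.46 / 1350 = 0.002563.
Q = Σ(K_i·b_i) · W · i = 1810 × 512 × 0.002563 = 2375 m³/day.

2370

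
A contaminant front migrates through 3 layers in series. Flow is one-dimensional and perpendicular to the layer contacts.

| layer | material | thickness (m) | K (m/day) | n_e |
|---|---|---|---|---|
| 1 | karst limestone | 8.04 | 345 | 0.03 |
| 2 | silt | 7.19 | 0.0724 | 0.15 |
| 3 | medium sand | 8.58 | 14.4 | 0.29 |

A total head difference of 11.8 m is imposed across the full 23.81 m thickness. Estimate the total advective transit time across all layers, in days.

32.2

With flow normal to the layers, continuity requires the same specific discharge q through every layer.
Σ(b_i/K_i) = 8.04/345 + 7.19/0.0724 + 8.58/14.4 = 99.93 d.
q = Δh / Σ(b_i/K_i) = 11.8 / 99.93 = 0.1181 m/day.
In each layer the seepage velocity is v_i = q/n_i, so the layer transit time is t_i = b_i·n_i / q:
  layer 1 (karst limestone): t_1 = 8.04 × 0.03 / 0.1181 = 2.043 d
  layer 2 (silt): t_2 = 7.19 × 0.15 / 0.1181 = 9.133 d
  layer 3 (medium sand): t_3 = 8.58 × 0.29 / 0.1181 = 21.07 d
Total t = Σ t_i = 32.25 days.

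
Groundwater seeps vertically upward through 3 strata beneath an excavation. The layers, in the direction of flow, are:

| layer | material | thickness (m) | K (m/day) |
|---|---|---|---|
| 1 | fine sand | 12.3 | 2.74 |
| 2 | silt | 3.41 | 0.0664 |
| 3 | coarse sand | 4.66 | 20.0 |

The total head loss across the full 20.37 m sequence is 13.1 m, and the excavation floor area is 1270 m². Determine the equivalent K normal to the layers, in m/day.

0.363

Flow is perpendicular to layering, so the layers act in series and the equivalent K is the thickness-weighted harmonic mean.
Total thickness L = 12.3 + 3.41 + 4.66 = 20.37 m.
Σ(b_i/K_i) = 12.3/2.74 + 3.41/0.0664 + 4.66/20.0 = 56.08 d.
K_eq = L / Σ(b_i/K_i) = 20.37 / 56.08 = 0.3632 m/day.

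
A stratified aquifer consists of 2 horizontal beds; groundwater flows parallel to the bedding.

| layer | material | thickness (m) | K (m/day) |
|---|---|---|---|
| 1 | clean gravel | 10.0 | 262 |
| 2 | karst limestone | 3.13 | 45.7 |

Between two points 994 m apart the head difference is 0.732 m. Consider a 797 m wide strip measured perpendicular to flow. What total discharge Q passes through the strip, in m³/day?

1620

Flow is parallel to layering, so each bed carries its own Darcy discharge and the transmissivities add.
Σ(K_i·b_i) = 262×10.0 + 45.7×3.13 = 2763 m²/day.
Hydraulic gradient i = Δh / L = 0.732 / 994 = 0.0007364.
Q = Σ(K_i·b_i) · W · i = 2763 × 797 × 0.0007364 = 1622 m³/day.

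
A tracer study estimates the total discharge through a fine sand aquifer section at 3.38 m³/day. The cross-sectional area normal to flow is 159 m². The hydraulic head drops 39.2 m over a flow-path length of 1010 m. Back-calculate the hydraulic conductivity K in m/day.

Hydraulic gradient i = Δh / L = 39.2 / 1010 = 0.03881.
From Q = K·A·i, K = Q / (A·i) = 3.38 / (159.0 × 0.03881) = 0.5477 m/day.

0.548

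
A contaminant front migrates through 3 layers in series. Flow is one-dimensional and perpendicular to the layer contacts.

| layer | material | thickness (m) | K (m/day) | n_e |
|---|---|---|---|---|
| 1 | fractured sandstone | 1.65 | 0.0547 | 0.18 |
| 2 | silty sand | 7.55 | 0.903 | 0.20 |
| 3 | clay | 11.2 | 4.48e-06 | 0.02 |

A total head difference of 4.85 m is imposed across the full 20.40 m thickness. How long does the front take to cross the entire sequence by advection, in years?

2870

With flow normal to the layers, continuity requires the same specific discharge q through every layer.
Σ(b_i/K_i) = 1.65/0.0547 + 7.55/0.903 + 11.2/4.48e-06 = 2.500e+06 d.
q = Δh / Σ(b_i/K_i) = 4.85 / 2.500e+06 = 1.940e-06 m/day.
In each layer the seepage velocity is v_i = q/n_i, so the layer transit time is t_i = b_i·n_i / q:
  layer 1 (fractured sandstone): t_1 = 1.65 × 0.18 / 1.940e-06 = 1.531e+05 d
  layer 2 (silty sand): t_2 = 7.55 × 0.20 / 1.940e-06 = 7.784e+05 d
  layer 3 (clay): t_3 = 11.2 × 0.02 / 1.940e-06 = 1.155e+05 d
Total t = Σ t_i = 1.047e+06 days = 2866 years.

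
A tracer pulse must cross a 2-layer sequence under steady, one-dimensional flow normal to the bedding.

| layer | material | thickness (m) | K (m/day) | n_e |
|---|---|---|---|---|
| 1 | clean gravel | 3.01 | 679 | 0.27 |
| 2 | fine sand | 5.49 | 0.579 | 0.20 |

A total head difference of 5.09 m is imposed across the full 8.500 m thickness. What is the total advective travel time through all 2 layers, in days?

With flow normal to the layers, continuity requires the same specific discharge q through every layer.
Σ(b_i/K_i) = 3.01/679 + 5.49/0.579 = 9.486 d.
q = Δh / Σ(b_i/K_i) = 5.09 / 9.486 = 0.5366 m/day.
In each layer the seepage velocity is v_i = q/n_i, so the layer transit time is t_i = b_i·n_i / q:
  layer 1 (clean gravel): t_1 = 3.01 × 0.27 / 0.5366 = 1.515 d
  layer 2 (fine sand): t_2 = 5.49 × 0.20 / 0.5366 = 2.046 d
Total t = Σ t_i = 3.561 days.

3.56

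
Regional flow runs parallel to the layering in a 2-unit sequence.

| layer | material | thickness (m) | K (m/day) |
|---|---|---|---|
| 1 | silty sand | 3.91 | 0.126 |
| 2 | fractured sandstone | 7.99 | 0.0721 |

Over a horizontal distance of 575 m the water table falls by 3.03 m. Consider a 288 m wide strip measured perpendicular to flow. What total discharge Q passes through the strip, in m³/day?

Flow is parallel to layering, so each bed carries its own Darcy discharge and the transmissivities add.
Σ(K_i·b_i) = 0.126×3.91 + 0.0721×7.99 = 1.069 m²/day.
Hydraulic gradient i = Δh / L = 3.03 / 575 = 0.005270.
Q = Σ(K_i·b_i) · W · i = 1.069 × 288 × 0.005270 = 1.622 m³/day.

1.62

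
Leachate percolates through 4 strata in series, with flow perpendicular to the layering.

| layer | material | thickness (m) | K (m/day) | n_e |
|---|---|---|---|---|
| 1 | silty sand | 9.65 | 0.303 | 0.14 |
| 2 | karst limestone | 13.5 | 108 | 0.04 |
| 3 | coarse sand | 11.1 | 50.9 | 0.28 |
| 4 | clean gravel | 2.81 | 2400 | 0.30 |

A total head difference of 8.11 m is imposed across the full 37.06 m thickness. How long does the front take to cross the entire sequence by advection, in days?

23.2

With flow normal to the layers, continuity requires the same specific discharge q through every layer.
Σ(b_i/K_i) = 9.65/0.303 + 13.5/108 + 11.1/50.9 + 2.81/2400 = 32.19 d.
q = Δh / Σ(b_i/K_i) = 8.11 / 32.19 = 0.2519 m/day.
In each layer the seepage velocity is v_i = q/n_i, so the layer transit time is t_i = b_i·n_i / q:
  layer 1 (silty sand): t_1 = 9.65 × 0.14 / 0.2519 = 5.363 d
  layer 2 (karst limestone): t_2 = 13.5 × 0.04 / 0.2519 = 2.144 d
  layer 3 (coarse sand): t_3 = 11.1 × 0.28 / 0.2519 = 12.34 d
  layer 4 (clean gravel): t_4 = 2.81 × 0.30 / 0.2519 = 3.346 d
Total t = Σ t_i = 23.19 days.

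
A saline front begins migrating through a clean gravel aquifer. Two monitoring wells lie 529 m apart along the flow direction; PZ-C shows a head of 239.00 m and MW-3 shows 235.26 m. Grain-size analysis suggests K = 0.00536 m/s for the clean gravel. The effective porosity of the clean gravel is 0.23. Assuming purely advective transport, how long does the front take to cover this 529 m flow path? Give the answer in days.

Convert K: 0.00536 m/s × 86400 = 463.1 m/day.
Hydraulic gradient i = (239.00 − 235.26) / 529 = 3.74 / 529 = 0.007070.
Darcy flux q = K · i = 463.1 × 0.007070 = 3.274 m/day.
Seepage velocity v = q / n_e = 3.274 / 0.23 = 14.24 m/day.
Travel time t = L / v = 529 / 14.24 = 37.16 days.

37.2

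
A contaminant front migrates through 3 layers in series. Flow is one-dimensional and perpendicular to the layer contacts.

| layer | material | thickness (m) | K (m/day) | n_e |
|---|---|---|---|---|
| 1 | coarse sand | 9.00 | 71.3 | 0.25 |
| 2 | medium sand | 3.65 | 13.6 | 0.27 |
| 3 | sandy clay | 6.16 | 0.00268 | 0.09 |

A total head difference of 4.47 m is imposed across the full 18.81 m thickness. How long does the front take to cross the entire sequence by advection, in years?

5.34

With flow normal to the layers, continuity requires the same specific discharge q through every layer.
Σ(b_i/K_i) = 9.00/71.3 + 3.65/13.6 + 6.16/0.00268 = 2299 d.
q = Δh / Σ(b_i/K_i) = 4.47 / 2299 = 0.001944 m/day.
In each layer the seepage velocity is v_i = q/n_i, so the layer transit time is t_i = b_i·n_i / q:
  layer 1 (coarse sand): t_1 = 9.00 × 0.25 / 0.001944 = 1157 d
  layer 2 (medium sand): t_2 = 3.65 × 0.27 / 0.001944 = 506.8 d
  layer 3 (sandy clay): t_3 = 6.16 × 0.09 / 0.001944 = 285.1 d
Total t = Σ t_i = 1949 days = 5.336 years.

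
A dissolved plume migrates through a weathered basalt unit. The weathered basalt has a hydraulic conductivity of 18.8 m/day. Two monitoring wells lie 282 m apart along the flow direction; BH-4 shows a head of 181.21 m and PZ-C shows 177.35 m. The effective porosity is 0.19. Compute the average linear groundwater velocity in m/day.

1.35

Hydraulic gradient i = (181.21 − 177.35) / 282 = 3.86 / 282 = 0.01369.
Darcy flux q = K · i = 18.80 × 0.01369 = 0.2573 m/day.
Seepage velocity v = q / n_e = 0.2573 / 0.19 = 1.354 m/day.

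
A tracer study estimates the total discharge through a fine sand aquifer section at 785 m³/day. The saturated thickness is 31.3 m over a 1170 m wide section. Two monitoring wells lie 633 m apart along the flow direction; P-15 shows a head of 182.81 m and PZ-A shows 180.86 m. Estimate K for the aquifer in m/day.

6.96

Cross-sectional area A = 1170 × 31.3 = 36621 m².
Hydraulic gradient i = (182.81 − 180.86) / 633 = 1.95 / 633 = 0.003081.
From Q = K·A·i, K = Q / (A·i) = 785 / (36621 × 0.003081) = 6.958 m/day.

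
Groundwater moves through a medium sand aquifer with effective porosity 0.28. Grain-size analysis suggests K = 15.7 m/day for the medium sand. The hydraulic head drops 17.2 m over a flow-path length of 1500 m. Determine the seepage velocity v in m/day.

0.643

Hydraulic gradient i = Δh / L = 17.2 / 1500 = 0.01147.
Darcy flux q = K · i = 15.70 × 0.01147 = 0.1800 m/day.
Seepage velocity v = q / n_e = 0.1800 / 0.28 = 0.6430 m/day.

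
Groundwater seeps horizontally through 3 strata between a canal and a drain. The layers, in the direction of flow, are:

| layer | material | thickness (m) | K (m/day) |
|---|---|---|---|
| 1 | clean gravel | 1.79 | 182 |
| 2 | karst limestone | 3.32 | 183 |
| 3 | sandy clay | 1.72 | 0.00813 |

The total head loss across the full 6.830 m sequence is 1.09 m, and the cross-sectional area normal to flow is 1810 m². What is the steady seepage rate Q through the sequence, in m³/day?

Flow is perpendicular to layering, so the layers act in series and the equivalent K is the thickness-weighted harmonic mean.
Total thickness L = 1.79 + 3.32 + 1.72 = 6.830 m.
Σ(b_i/K_i) = 1.79/182 + 3.32/183 + 1.72/0.00813 = 211.6 d.
K_eq = L / Σ(b_i/K_i) = 6.830 / 211.6 = 0.03228 m/day.
Q = K_eq · A · (Δh/L) = 0.03228 × 1810 × (1.09/6.830) = 9.324 m³/day.

9.32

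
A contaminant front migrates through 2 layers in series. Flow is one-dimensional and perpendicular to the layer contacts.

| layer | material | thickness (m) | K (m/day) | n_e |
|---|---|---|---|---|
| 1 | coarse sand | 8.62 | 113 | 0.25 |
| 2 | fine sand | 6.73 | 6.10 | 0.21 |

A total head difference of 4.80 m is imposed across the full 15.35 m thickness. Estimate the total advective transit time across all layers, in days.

With flow normal to the layers, continuity requires the same specific discharge q through every layer.
Σ(b_i/K_i) = 8.62/113 + 6.73/6.10 = 1.180 d.
q = Δh / Σ(b_i/K_i) = 4.80 / 1.180 = 4.069 m/day.
In each layer the seepage velocity is v_i = q/n_i, so the layer transit time is t_i = b_i·n_i / q:
  layer 1 (coarse sand): t_1 = 8.62 × 0.25 / 4.069 = 0.5296 d
  layer 2 (fine sand): t_2 = 6.73 × 0.21 / 4.069 = 0.3473 d
Total t = Σ t_i = 0.8769 days.

0.877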